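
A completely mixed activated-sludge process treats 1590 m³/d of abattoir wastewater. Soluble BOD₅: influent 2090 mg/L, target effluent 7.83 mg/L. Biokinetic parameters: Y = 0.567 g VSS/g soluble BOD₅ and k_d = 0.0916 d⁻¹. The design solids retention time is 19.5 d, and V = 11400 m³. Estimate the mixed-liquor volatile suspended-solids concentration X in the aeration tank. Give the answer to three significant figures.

X = Y·Q·ΔS·θ_c / [V·(1 + k_d θ_c)] = 0.567 × 1590 × (2090 − 7.83) × 19.5 / [11400 × (1 + 0.0916 × 19.5)] = 1152 mg/L.

X ≈ 1150 mg/L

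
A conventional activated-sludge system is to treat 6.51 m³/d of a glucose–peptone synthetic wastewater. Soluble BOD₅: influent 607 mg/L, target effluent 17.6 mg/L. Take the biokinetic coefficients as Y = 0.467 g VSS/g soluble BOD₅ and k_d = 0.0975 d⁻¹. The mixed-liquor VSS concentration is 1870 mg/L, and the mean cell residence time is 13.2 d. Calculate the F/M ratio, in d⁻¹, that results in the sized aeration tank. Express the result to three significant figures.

F/M ≈ 0.382 d⁻¹

Steady-state biomass mass balance: V·X·(1 + k_d·θ_c) = Y·Q·(S₀ − S)·θ_c, so V = 0.467 × 6.51 × (607 − 17.6) × 13.2 / [1870 × (1 + 0.0975 × 13.2)] = 2.37×10^4 / 4277 = 5.531 m³.
F/M = Q·S₀ / (V·X) = 6.51 × 607 / (5.531 × 1870) = 0.3821 g soluble BOD₅·(g VSS·d)⁻¹.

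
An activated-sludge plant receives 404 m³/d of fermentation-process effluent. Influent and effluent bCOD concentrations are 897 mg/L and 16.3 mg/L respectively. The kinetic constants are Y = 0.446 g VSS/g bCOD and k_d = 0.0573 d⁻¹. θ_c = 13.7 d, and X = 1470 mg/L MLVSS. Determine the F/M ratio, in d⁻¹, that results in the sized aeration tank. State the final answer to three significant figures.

F/M ≈ 0.298 d⁻¹

From the SRT design equation V = Y Q (S₀−S) θ_c / [X (1 + k_d θ_c)] = 0.446 × 404 × (897 − 16.3) × 13.7 / [1470 × (1 + 0.0573 × 13.7)] = 2.17×10^6 / 2624 = 828.5 m³.
Food-to-microorganism ratio F/M = Q S₀ / (V X) = 404 × 897 / (828.5 × 1470) = 0.2975 d⁻¹.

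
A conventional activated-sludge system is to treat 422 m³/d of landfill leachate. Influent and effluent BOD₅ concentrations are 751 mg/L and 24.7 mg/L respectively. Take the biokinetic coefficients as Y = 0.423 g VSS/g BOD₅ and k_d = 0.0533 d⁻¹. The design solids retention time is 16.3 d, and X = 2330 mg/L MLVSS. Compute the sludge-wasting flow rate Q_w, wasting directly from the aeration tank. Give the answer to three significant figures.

Q_w ≈ 29.8 m³/d

Steady-state biomass mass balance: V·X·(1 + k_d·θ_c) = Y·Q·(S₀ − S)·θ_c, so V = 0.423 × 422 × (751 − 24.7) × 16.3 / [2330 × (1 + 0.0533 × 16.3)] = 2.11×10^6 / 4354 = 485.3 m³.
Wasting from the aeration tank: Q_w = V / θ_c = 485.3 / 16.3 = 29.78 m³/d.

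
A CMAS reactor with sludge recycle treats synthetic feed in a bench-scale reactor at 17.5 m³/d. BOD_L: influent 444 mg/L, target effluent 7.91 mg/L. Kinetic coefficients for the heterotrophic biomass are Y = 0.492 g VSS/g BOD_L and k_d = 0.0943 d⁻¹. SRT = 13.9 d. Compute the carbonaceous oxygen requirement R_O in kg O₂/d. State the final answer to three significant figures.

The observed yield is Y_obs = Y/(1 + k_d·θ_c) = 0.492 / (1 + 0.0943 × 13.9) = 0.492 / 2.311 = 0.2129 g VSS per g BOD_L removed.
ΔS = 444 − 7.91 = 436.1 mg/L, so the substrate removal rate is 17.5 × 436.1/1000 = 7.632 kg BOD_L/d.
Biomass synthesised: P_X = Y_obs × 7.632 = 1.625 kg VSS/d.
Carbonaceous O₂ demand = substrate oxidised − cell-mass equivalent = 7.632 − 1.42 × 1.625 = 5.324 kg O₂/d.

R_O ≈ 5.32 kg O₂/d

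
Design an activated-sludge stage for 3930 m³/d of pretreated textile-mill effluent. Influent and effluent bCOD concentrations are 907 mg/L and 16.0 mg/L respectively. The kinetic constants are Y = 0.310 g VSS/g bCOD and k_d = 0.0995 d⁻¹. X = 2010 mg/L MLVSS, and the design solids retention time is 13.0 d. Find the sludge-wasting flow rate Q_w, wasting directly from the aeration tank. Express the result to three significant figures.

From the SRT design equation V = Y Q (S₀−S) θ_c / [X (1 + k_d θ_c)] = 0.310 × 3930 × (907 − 16.0) × 13.0 / [2010 × (1 + 0.0995 × 13.0)] = 1.41×10^7 / 4610 = 3061 m³.
For wasting at MLVSS concentration, Q_w = V/θ_c = 3061/13.0 = 235.5 m³/d.

Q_w ≈ 235 m³/d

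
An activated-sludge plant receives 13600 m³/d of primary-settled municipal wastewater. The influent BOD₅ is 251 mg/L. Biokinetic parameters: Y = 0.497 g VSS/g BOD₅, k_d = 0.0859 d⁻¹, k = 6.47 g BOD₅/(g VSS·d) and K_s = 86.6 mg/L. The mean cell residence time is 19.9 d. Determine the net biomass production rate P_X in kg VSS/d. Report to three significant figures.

P_X ≈ 617 kg VSS/d

Effluent substrate depends only on kinetics and SRT: S = K_s(1 + k_d θ_c) / [θ_c(Yk − k_d) − 1] = 86.6 × (1 + 0.0859 × 19.9) / [19.9 × (0.497 × 6.47 − 0.0859) − 1] = 234.6 / 61.28 = 3.829 mg/L.
The observed yield is Y_obs = Y/(1 + k_d·θ_c) = 0.497 / (1 + 0.0859 × 19.9) = 0.497 / 2.709 = 0.1834 g VSS per g BOD₅ removed.
Substrate removed = Q·(S₀ − S) = 13600 m³/d × (251 − 3.83) g/m³ = 3.36×10^6 g/d = 3362 kg/d.
P_X = Y_obs · Q(S₀ − S) = 0.1834 × 3362 = 616.6 kg VSS/d.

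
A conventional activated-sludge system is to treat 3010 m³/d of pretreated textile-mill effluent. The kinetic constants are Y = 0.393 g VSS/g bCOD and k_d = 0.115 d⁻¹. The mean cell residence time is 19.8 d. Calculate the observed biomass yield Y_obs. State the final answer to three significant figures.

Y_obs ≈ 0.120 g VSS/g bCOD

The observed yield is Y_obs = Y/(1 + k_d·θ_c) = 0.393 / (1 + 0.115 × 19.8) = 0.393 / 3.277 = 0.1199 g VSS per g bCOD removed.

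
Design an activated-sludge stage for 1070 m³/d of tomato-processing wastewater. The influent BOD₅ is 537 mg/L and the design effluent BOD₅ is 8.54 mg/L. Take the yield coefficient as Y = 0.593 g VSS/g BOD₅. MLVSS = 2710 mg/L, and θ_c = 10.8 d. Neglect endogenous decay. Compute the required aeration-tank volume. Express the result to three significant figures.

V·X = Y·Q·ΔS·θ_c gives V = 0.593 × 1070 × (537 − 8.54) × 10.8 / 2710 = 1336 m³.

V ≈ 1340 m³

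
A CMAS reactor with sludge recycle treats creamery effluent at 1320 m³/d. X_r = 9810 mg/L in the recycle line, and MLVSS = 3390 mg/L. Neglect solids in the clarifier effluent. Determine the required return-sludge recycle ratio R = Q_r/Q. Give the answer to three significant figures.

R ≈ 0.528

Solids balance on the clarifier gives (1+R)X = R·X_r, so R = X/(X_r − X) = 3390 / (9810 − 3390) = 0.5280.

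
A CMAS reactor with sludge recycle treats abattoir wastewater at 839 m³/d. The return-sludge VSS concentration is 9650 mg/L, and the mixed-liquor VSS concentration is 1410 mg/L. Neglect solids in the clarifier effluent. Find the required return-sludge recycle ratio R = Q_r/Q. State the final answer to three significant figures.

R ≈ 0.171

R = Q_r/Q = X/(X_r − X) = 1410 / (9650 − 1410) = 0.1711.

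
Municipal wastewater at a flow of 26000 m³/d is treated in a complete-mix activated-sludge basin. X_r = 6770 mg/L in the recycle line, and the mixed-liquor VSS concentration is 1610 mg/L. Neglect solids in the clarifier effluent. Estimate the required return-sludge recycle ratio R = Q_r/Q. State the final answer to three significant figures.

Mass balance around the secondary clarifier (neglecting effluent solids): R = X / (X_r − X) = 1610 / (6770 − 1610) = 0.3120.

R ≈ 0.312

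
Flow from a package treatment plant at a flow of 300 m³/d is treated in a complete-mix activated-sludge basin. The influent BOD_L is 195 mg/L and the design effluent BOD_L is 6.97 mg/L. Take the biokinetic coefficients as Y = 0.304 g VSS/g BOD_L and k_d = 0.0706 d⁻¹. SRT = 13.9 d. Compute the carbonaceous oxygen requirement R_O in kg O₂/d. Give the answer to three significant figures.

Y_obs = Y / (1 + k_d θ_c) = 0.304 / (1 + 0.0706 × 13.9) = 0.304 / 1.981 = 0.1534.
Mass of BOD_L removed per day: Q(S₀ − S) = 300 × 188.0 g/m³ = 56.41 kg/d.
Biomass synthesised: P_X = Y_obs × 56.41 = 8.655 kg VSS/d.
R_O = Q·(S₀ − S) − 1.42·P_X = 56.41 − 1.42 × 8.655 = 44.12 kg O₂/d.

R_O ≈ 44.1 kg O₂/d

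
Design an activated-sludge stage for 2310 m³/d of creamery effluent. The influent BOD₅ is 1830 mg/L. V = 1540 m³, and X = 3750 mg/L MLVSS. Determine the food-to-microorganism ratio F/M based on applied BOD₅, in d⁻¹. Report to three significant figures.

F/M ≈ 0.732 d⁻¹

F/M = Q·S₀ / (V·X) = 2310 × 1830 / (1540 × 3750) = 0.7320 g BOD₅·(g VSS·d)⁻¹.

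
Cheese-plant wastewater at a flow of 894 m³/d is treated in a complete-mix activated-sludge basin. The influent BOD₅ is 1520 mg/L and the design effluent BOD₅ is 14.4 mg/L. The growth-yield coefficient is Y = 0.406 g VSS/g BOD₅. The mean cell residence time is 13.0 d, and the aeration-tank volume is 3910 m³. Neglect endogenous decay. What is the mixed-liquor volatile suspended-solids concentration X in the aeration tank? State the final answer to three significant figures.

From V·X = Y·Q·(S₀ − S)·θ_c (decay neglected): X = 0.406 × 894 × (1520 − 14.4) × 13.0 / 3910 = 1817 mg/L.

X ≈ 1820 mg/L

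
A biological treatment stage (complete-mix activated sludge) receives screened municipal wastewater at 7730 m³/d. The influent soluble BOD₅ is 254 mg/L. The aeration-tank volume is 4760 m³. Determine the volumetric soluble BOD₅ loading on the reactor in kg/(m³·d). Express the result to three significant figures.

Applied soluble BOD₅ load per unit volume = Q·S₀/V = (7730 × 254/1000)/4760 = 0.4125 kg soluble BOD₅·m⁻³·d⁻¹.

L_v ≈ 0.412 kg soluble BOD₅/(m³·d)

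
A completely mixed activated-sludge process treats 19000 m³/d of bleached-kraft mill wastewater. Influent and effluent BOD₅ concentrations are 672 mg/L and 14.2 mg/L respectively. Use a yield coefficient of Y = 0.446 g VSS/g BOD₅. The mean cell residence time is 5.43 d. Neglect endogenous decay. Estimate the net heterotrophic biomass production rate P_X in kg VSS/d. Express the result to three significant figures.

P_X ≈ 5570 kg VSS/d

Since k_d ≈ 0, Y_obs = Y = 0.446 g VSS/g BOD₅.
ΔS = 672 − 14.2 = 657.8 mg/L, so the substrate removal rate is 19000 × 657.8/1000 = 12498 kg BOD₅/d.
Biomass produced: P_X = Y_obs·Q·ΔS = 0.4460 × 12498 ≈ 5574 kg VSS/d.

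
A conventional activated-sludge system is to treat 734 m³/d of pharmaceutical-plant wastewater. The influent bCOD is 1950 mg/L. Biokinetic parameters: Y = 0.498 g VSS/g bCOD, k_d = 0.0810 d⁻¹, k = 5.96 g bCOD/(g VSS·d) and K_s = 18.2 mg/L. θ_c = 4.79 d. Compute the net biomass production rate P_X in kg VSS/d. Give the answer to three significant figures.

Effluent substrate depends only on kinetics and SRT: S = K_s(1 + k_d θ_c) / [θ_c(Yk − k_d) − 1] = 18.2 × (1 + 0.0810 × 4.79) / [4.79 × (0.498 × 5.96 − 0.0810) − 1] = 25.26 / 12.83 = 1.969 mg/L.
Correct the yield for decay: Y_obs = Y/(1 + k_d θ_c) = 0.498 / (1 + 0.0810 × 4.79) = 0.498 / 1.388 = 0.3588.
ΔS = 1950 − 1.97 = 1948 mg/L, so the substrate removal rate is 734 × 1948/1000 = 1430 kg bCOD/d.
So the net sludge growth is P_X = 0.3588 × 1430 = 513.0 kg VSS/d.

P_X ≈ 513 kg VSS/d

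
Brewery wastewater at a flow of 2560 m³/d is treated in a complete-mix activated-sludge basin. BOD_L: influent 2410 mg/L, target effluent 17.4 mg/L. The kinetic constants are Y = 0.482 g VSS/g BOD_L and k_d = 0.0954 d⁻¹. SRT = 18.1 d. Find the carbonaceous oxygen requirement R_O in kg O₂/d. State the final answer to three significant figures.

R_O ≈ 4590 kg O₂/d

Y_obs = Y / (1 + k_d θ_c) = 0.482 / (1 + 0.0954 × 18.1) = 0.482 / 2.727 = 0.1768.
Substrate removed = Q·(S₀ − S) = 2560 m³/d × (2410 − 17.4) g/m³ = 6.13×10^6 g/d = 6125 kg/d.
P_X = Y_obs·Q·(S₀ − S) = 0.1768 × 6125 = 1083 kg VSS/d.
R_O = Q·(S₀ − S) − 1.42·P_X = 6125 − 1.42 × 1083 = 4588 kg O₂/d.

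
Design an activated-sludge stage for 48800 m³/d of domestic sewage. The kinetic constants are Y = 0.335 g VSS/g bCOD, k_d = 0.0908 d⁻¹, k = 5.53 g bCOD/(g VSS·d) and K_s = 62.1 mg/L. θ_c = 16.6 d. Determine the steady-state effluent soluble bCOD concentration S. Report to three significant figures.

From the Monod/SRT balance for a CMAS, S = K_s·(1+k_d θ_c)/[θ_c·(Y k − k_d) − 1] = 62.1 × (1 + 0.0908 × 16.6) / [16.6 × (0.335 × 5.53 − 0.0908) − 1] = 155.7 / 28.25 = 5.513 mg/L.

S ≈ 5.51 mg/L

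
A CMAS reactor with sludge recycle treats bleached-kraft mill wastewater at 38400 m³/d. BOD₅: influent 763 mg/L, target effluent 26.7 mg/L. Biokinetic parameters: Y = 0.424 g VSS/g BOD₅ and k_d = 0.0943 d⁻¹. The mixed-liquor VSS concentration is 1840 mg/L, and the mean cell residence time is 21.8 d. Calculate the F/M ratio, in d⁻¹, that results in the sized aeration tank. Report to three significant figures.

F/M ≈ 0.343 d⁻¹

From the SRT design equation V = Y Q (S₀−S) θ_c / [X (1 + k_d θ_c)] = 0.424 × 38400 × (763 − 26.7) × 21.8 / [1840 × (1 + 0.0943 × 21.8)] = 2.61×10^8 / 5623 = 46481 m³.
F/M = applied load / biomass = Q·S₀/(V·X) = 38400 × 763 / (46481 × 1840) = 0.3426 d⁻¹.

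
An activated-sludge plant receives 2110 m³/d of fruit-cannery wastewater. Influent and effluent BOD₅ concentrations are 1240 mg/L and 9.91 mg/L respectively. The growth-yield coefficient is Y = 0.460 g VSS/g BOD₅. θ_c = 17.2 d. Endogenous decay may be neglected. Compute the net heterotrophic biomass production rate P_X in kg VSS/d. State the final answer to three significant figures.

P_X ≈ 1190 kg VSS/d

No decay correction is needed, so Y_obs = Y = 0.460.
ΔS = 1240 − 9.91 = 1230 mg/L, so the substrate removal rate is 2110 × 1230/1000 = 2595 kg BOD₅/d.
Net biomass production P_X = Y_obs × Q·(S₀ − S) = 0.4600 × 2595 = 1194 kg VSS/d.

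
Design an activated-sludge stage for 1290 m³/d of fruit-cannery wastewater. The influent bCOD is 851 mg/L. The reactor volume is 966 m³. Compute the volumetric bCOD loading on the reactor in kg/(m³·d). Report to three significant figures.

Volumetric loading L_v = Q·S₀ / V = 1290 × 851 g/m³ / 966.0 m³ = 1136 g/(m³·d) = 1.136 kg bCOD/(m³·d).

L_v ≈ 1.14 kg bCOD/(m³·d)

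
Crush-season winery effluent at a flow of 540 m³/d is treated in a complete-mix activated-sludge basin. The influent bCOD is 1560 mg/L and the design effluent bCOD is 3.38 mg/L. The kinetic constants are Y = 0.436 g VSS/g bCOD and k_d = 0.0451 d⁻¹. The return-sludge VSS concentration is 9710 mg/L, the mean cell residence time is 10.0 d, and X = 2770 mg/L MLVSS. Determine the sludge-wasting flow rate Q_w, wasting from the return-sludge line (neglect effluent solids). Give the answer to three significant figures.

Q_w ≈ 26.0 m³/d

Steady-state biomass mass balance: V·X·(1 + k_d·θ_c) = Y·Q·(S₀ − S)·θ_c, so V = 0.436 × 540 × (1560 − 3.38) × 10.0 / [2770 × (1 + 0.0451 × 10.0)] = 3.66×10^6 / 4019 = 911.8 m³.
Q_w = (V·X)/(θ_c X_r) = 911.8 × 2770 / (10.0 × 9710) = 26.01 m³/d.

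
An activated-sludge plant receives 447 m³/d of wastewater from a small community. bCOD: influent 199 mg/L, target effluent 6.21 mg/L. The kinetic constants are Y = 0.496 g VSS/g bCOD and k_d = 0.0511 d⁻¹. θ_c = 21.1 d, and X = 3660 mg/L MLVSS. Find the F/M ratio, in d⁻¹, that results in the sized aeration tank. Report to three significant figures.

F/M ≈ 0.205 d⁻¹

Rearranging the biomass balance for a CMAS with decay, V = Y·Q·ΔS·θ_c / [X·(1+k_d θ_c)] = 0.496 × 447 × (199 − 6.21) × 21.1 / [3660 × (1 + 0.0511 × 21.1)] = 9.02×10^5 / 7606 = 118.6 m³.
F/M = Q·S₀ / (V·X) = 447 × 199 / (118.6 × 3660) = 0.2050 g bCOD·(g VSS·d)⁻¹.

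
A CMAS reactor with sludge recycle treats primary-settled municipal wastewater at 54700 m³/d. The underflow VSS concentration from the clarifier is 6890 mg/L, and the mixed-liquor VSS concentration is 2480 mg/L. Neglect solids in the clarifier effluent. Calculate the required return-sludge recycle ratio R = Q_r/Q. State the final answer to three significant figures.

R ≈ 0.562

R = Q_r/Q = X/(X_r − X) = 2480 / (6890 − 2480) = 0.5624.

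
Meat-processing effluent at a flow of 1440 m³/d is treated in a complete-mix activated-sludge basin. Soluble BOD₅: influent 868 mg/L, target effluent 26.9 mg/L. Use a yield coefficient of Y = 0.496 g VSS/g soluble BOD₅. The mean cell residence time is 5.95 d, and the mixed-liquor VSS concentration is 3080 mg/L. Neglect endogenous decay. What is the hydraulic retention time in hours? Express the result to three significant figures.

V·X = Y·Q·ΔS·θ_c gives V = 0.496 × 1440 × (868 − 26.9) × 5.95 / 3080 = 1161 m³.
Hydraulic retention time τ = V/Q = 1161 / 1440 = 0.8059 d = 19.34 h.

τ ≈ 19.3 h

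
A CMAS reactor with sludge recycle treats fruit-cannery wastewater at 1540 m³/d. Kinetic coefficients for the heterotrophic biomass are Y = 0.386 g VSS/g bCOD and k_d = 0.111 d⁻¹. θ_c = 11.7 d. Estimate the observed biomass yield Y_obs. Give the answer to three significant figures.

Correct the yield for decay: Y_obs = Y/(1 + k_d θ_c) = 0.386 / (1 + 0.111 × 11.7) = 0.386 / 2.299 = 0.1679.

Y_obs ≈ 0.168 g VSS/g bCOD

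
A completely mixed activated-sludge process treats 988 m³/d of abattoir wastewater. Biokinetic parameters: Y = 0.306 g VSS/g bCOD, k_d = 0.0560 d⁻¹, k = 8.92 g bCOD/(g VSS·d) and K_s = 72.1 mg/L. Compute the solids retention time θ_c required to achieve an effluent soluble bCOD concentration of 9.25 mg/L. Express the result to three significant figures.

At the target effluent, Y k S/(K_s+S) = 0.306×8.92×9.25/81.35 = 0.3104 d⁻¹.
1/θ_c = 0.3104 − 0.0560 = 0.2544 d⁻¹, so θ_c = 3.931 d.

θ_c ≈ 3.93 d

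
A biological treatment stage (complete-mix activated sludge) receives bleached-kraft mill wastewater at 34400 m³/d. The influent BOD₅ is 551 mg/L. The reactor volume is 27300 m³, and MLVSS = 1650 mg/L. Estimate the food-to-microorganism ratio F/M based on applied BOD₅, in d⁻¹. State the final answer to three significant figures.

F/M ≈ 0.421 d⁻¹

F/M = Q·S₀ / (V·X) = 34400 × 551 / (27300 × 1650) = 0.4208 g BOD₅·(g VSS·d)⁻¹.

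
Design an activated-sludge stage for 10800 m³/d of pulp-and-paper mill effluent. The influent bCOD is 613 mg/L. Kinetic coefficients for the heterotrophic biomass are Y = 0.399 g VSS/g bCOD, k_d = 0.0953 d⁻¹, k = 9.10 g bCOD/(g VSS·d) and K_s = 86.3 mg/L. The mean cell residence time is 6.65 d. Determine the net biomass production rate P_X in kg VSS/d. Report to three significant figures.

For a completely mixed reactor with recycle the Lawrence–McCarty relation gives S = K_s·(1 + k_d·θ_c) / [θ_c·(Y·k − k_d) − 1] = 86.3 × (1 + 0.0953 × 6.65) / [6.65 × (0.399 × 9.10 − 0.0953) − 1] = 141.0 / 22.51 = 6.263 mg/L.
Observed yield with endogenous decay: Y_obs = Y / (1 + k_d·θ_c) = 0.399 / (1 + 0.0953 × 6.65) = 0.399 / 1.634 = 0.2442 g VSS/g bCOD.
ΔS = 613 − 6.26 = 606.7 mg/L, so the substrate removal rate is 10800 × 606.7/1000 = 6553 kg bCOD/d.
Biomass produced: P_X = Y_obs·Q·ΔS = 0.2442 × 6553 ≈ 1600 kg VSS/d.

P_X ≈ 1600 kg VSS/d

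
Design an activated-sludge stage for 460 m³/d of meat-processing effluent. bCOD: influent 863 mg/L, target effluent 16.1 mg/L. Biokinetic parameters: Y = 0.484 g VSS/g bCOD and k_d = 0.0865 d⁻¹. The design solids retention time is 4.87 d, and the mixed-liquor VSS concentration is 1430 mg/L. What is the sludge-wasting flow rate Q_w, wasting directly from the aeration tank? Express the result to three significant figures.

Steady-state biomass mass balance: V·X·(1 + k_d·θ_c) = Y·Q·(S₀ − S)·θ_c, so V = 0.484 × 460 × (863 − 16.1) × 4.87 / [1430 × (1 + 0.0865 × 4.87)] = 9.18×10^5 / 2032 = 451.8 m³.
For wasting at MLVSS concentration, Q_w = V/θ_c = 451.8/4.87 = 92.77 m³/d.

Q_w ≈ 92.8 m³/d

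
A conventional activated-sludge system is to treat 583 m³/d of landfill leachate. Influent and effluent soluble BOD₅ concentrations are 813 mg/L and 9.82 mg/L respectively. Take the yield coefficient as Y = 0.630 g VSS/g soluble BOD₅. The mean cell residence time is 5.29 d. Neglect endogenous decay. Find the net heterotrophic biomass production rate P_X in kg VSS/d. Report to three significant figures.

P_X ≈ 295 kg VSS/d

With endogenous decay neglected, the observed yield equals the true yield: Y_obs = Y = 0.630 g VSS/g soluble BOD₅.
Q·(S₀ − S) = 583 × (813 − 9.82) × 10⁻³ = 468.3 kg/d removed.
Biomass produced: P_X = Y_obs·Q·ΔS = 0.6300 × 468.3 ≈ 295.0 kg VSS/d.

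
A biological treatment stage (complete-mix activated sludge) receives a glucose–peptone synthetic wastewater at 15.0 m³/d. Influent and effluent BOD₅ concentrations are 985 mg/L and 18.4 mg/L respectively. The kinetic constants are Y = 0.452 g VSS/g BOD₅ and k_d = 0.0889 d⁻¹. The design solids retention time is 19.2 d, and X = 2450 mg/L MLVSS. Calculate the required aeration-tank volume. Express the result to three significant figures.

Steady-state biomass mass balance: V·X·(1 + k_d·θ_c) = Y·Q·(S₀ − S)·θ_c, so V = 0.452 × 15.0 × (985 − 18.4) × 19.2 / [2450 × (1 + 0.0889 × 19.2)] = 1.26×10^5 / 6632 = 18.97 m³.

V ≈ 19.0 m³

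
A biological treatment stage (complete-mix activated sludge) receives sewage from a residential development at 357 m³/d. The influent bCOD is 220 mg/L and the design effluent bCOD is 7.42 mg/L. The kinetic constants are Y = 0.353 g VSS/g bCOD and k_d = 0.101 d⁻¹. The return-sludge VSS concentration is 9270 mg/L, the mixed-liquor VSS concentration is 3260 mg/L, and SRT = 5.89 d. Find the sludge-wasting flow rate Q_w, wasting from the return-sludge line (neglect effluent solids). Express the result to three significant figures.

Steady-state biomass mass balance: V·X·(1 + k_d·θ_c) = Y·Q·(S₀ − S)·θ_c, so V = 0.353 × 357 × (220 − 7.42) × 5.89 / [3260 × (1 + 0.101 × 5.89)] = 1.58×10^5 / 5199 = 30.35 m³.
Q_w = (V·X)/(θ_c X_r) = 30.35 × 3260 / (5.89 × 9270) = 1.812 m³/d.

Q_w ≈ 1.81 m³/d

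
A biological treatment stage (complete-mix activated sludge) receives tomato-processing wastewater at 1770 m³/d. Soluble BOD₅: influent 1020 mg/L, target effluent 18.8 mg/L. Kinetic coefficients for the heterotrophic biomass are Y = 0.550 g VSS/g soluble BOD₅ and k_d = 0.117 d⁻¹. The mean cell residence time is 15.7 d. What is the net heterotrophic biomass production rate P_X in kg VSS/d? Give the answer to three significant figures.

Y_obs = Y / (1 + k_d θ_c) = 0.550 / (1 + 0.117 × 15.7) = 0.550 / 2.837 = 0.1939.
Substrate removed = Q·(S₀ − S) = 1770 m³/d × (1020 − 18.8) g/m³ = 1.77×10^6 g/d = 1772 kg/d.
P_X = Y_obs · Q(S₀ − S) = 0.1939 × 1772 = 343.6 kg VSS/d.

P_X ≈ 344 kg VSS/d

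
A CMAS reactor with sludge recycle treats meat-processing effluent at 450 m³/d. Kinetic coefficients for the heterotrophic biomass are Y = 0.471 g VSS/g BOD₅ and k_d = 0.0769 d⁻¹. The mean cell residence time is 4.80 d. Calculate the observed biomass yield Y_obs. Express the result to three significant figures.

Y_obs ≈ 0.344 g VSS/g BOD₅

The observed yield is Y_obs = Y/(1 + k_d·θ_c) = 0.471 / (1 + 0.0769 × 4.80) = 0.471 / 1.369 = 0.3440 g VSS per g BOD₅ removed.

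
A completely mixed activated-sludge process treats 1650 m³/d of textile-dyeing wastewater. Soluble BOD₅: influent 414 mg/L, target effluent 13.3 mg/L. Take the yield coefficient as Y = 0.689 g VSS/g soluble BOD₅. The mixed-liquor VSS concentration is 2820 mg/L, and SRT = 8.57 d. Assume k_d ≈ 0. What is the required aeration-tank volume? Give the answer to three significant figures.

With k_d = 0 the design equation reduces to V = Y Q (S₀−S) θ_c / X = 0.689 × 1650 × (414 − 13.3) × 8.57 / 2820 = 1384 m³.

V ≈ 1380 m³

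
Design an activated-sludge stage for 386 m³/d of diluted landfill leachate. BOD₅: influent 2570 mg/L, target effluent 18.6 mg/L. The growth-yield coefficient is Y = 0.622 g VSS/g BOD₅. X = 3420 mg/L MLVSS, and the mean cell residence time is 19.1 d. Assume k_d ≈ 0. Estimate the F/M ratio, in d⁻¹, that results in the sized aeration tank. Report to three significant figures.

With k_d = 0 the design equation reduces to V = Y Q (S₀−S) θ_c / X = 0.622 × 386 × (2570 − 18.6) × 19.1 / 3420 = 3421 m³.
F/M = Q·S₀ / (V·X) = 386 × 2570 / (3421 × 3420) = 0.08479 g BOD₅·(g VSS·d)⁻¹.

F/M ≈ 0.0848 d⁻¹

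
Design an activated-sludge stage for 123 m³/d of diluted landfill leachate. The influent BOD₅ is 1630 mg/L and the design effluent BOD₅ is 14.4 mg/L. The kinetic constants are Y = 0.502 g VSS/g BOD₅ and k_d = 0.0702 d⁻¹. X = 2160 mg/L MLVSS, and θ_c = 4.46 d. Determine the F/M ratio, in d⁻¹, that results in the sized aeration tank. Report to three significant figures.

From the SRT design equation V = Y Q (S₀−S) θ_c / [X (1 + k_d θ_c)] = 0.502 × 123 × (1630 − 14.4) × 4.46 / [2160 × (1 + 0.0702 × 4.46)] = 4.45×10^5 / 2836 = 156.9 m³.
Food-to-microorganism ratio F/M = Q S₀ / (V X) = 123 × 1630 / (156.9 × 2160) = 0.5917 d⁻¹.

F/M ≈ 0.592 d⁻¹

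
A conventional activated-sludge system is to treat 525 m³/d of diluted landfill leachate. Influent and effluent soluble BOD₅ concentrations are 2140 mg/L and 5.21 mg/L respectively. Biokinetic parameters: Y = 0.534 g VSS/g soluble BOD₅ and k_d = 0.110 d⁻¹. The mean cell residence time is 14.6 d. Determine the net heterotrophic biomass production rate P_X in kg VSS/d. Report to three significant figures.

Y_obs = Y / (1 + k_d θ_c) = 0.534 / (1 + 0.110 × 14.6) = 0.534 / 2.606 = 0.2049.
Substrate removed = Q·(S₀ − S) = 525 m³/d × (2140 − 5.21) g/m³ = 1.12×10^6 g/d = 1121 kg/d.
Net biomass production P_X = Y_obs × Q·(S₀ − S) = 0.2049 × 1121 = 229.7 kg VSS/d.

P_X ≈ 230 kg VSS/d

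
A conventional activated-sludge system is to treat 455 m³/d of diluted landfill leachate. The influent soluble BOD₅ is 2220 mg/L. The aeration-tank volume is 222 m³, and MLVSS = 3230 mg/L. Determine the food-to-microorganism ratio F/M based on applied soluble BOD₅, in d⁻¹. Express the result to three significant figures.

F/M ≈ 1.41 d⁻¹

Food-to-microorganism ratio F/M = Q S₀ / (V X) = 455 × 2220 / (222.0 × 3230) = 1.409 d⁻¹.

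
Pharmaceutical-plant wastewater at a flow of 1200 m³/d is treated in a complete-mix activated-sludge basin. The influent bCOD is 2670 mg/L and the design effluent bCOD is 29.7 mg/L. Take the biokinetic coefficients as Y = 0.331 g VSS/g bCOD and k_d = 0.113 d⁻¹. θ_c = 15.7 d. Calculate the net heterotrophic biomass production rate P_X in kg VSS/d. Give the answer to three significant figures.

P_X ≈ 378 kg VSS/d

Correct the yield for decay: Y_obs = Y/(1 + k_d θ_c) = 0.331 / (1 + 0.113 × 15.7) = 0.331 / 2.774 = 0.1193.
Q·(S₀ − S) = 1200 × (2670 − 29.7) × 10⁻³ = 3168 kg/d removed.
Biomass produced: P_X = Y_obs·Q·ΔS = 0.1193 × 3168 ≈ 378.0 kg VSS/d.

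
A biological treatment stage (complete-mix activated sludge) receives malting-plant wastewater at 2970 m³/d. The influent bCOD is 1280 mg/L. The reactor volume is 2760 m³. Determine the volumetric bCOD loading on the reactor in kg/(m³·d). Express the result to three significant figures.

Applied bCOD load per unit volume = Q·S₀/V = (2970 × 1280/1000)/2760 = 1.377 kg bCOD·m⁻³·d⁻¹.

L_v ≈ 1.38 kg bCOD/(m³·d)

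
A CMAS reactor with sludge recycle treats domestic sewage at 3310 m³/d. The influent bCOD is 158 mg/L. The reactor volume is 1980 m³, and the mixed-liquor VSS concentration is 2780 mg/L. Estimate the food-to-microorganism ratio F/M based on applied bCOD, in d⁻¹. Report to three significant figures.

F/M = Q·S₀ / (V·X) = 3310 × 158 / (1980 × 2780) = 0.09501 g bCOD·(g VSS·d)⁻¹.

F/M ≈ 0.0950 d⁻¹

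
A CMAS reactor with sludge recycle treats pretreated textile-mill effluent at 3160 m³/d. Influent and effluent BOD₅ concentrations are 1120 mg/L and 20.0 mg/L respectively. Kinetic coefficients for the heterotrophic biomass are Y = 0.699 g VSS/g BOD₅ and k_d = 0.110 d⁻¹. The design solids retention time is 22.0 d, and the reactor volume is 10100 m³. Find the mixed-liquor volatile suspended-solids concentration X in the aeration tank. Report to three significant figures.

X ≈ 1550 mg/L

X = Y·Q·ΔS·θ_c / [V·(1 + k_d θ_c)] = 0.699 × 3160 × (1120 − 20.0) × 22.0 / [10100 × (1 + 0.110 × 22.0)] = 1548 mg/L.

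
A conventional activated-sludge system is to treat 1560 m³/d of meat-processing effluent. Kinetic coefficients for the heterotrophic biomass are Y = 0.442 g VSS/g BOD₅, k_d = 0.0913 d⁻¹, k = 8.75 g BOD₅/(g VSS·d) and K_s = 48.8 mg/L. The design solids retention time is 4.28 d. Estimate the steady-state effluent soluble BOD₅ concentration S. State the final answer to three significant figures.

From the Monod/SRT balance for a CMAS, S = K_s·(1+k_d θ_c)/[θ_c·(Y k − k_d) − 1] = 48.8 × (1 + 0.0913 × 4.28) / [4.28 × (0.442 × 8.75 − 0.0913) − 1] = 67.87 / 15.16 = 4.476 mg/L.

S ≈ 4.48 mg/L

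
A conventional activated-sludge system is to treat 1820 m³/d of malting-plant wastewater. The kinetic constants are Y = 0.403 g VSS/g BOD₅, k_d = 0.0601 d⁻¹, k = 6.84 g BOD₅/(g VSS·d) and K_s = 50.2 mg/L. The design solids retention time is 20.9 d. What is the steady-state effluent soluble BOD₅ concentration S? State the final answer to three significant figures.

From the Monod/SRT balance for a CMAS, S = K_s·(1+k_d θ_c)/[θ_c·(Y k − k_d) − 1] = 50.2 × (1 + 0.0601 × 20.9) / [20.9 × (0.403 × 6.84 − 0.0601) − 1] = 113.3 / 55.36 = 2.046 mg/L.

S ≈ 2.05 mg/L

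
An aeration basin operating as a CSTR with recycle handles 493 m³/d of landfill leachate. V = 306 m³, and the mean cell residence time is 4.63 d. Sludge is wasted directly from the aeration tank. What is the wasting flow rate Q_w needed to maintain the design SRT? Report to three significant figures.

Q_w ≈ 66.1 m³/d

Wasting from the aeration tank: Q_w = V / θ_c = 306.0 / 4.63 = 66.09 m³/d.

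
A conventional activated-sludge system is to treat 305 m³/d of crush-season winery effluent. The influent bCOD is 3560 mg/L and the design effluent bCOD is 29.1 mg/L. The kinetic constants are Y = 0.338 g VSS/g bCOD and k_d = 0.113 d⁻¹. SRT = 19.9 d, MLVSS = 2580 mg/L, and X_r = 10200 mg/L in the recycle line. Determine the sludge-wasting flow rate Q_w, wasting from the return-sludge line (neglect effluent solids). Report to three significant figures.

Steady-state biomass mass balance: V·X·(1 + k_d·θ_c) = Y·Q·(S₀ − S)·θ_c, so V = 0.338 × 305 × (3560 − 29.1) × 19.9 / [2580 × (1 + 0.113 × 19.9)] = 7.24×10^6 / 8382 = 864.2 m³.
Wasting from the return line (neglecting effluent solids): Q_w = V·X / (θ_c·X_r) = 864.2 × 2580 / (19.9 × 10200) = 10.98 m³/d.

Q_w ≈ 11.0 m³/d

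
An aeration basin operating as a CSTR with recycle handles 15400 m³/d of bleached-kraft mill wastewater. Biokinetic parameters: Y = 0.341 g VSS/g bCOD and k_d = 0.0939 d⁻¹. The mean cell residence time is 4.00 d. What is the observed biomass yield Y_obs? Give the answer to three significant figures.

Y_obs ≈ 0.248 g VSS/g bCOD

Y_obs = Y / (1 + k_d θ_c) = 0.341 / (1 + 0.0939 × 4.00) = 0.341 / 1.376 = 0.2479.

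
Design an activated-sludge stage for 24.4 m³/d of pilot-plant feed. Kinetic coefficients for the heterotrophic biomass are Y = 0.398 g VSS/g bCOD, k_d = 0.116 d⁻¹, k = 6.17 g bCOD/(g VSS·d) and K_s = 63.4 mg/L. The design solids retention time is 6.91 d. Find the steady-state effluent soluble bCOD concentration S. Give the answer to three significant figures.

S ≈ 7.53 mg/L

Effluent substrate depends only on kinetics and SRT: S = K_s(1 + k_d θ_c) / [θ_c(Yk − k_d) − 1] = 63.4 × (1 + 0.116 × 6.91) / [6.91 × (0.398 × 6.17 − 0.116) − 1] = 114.2 / 15.17 = 7.531 mg/L.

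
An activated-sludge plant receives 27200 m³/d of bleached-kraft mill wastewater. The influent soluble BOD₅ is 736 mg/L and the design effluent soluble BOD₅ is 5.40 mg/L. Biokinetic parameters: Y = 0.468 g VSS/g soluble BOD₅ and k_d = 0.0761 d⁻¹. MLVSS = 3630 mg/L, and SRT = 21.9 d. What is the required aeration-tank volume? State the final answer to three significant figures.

Rearranging the biomass balance for a CMAS with decay, V = Y·Q·ΔS·θ_c / [X·(1+k_d θ_c)] = 0.468 × 27200 × (736 − 5.40) × 21.9 / [3630 × (1 + 0.0761 × 21.9)] = 2.04×10^8 / 9680 = 21041 m³.

V ≈ 21000 m³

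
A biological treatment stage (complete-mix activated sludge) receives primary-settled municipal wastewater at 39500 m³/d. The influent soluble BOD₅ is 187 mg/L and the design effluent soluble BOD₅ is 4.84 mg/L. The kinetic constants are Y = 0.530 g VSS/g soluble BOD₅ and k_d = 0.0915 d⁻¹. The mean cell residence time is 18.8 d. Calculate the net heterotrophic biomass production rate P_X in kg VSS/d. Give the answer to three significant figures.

P_X ≈ 1400 kg VSS/d

Observed yield with endogenous decay: Y_obs = Y / (1 + k_d·θ_c) = 0.530 / (1 + 0.0915 × 18.8) = 0.530 / 2.720 = 0.1948 g VSS/g soluble BOD₅.
Q·(S₀ − S) = 39500 × (187 − 4.84) × 10⁻³ = 7195 kg/d removed.
So the net sludge growth is P_X = 0.1948 × 7195 = 1402 kg VSS/d.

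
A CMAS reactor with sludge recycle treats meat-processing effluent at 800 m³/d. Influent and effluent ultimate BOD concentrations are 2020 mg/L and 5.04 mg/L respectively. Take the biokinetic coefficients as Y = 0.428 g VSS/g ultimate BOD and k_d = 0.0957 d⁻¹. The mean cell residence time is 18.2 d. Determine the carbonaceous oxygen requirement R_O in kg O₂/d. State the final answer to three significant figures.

Observed yield with endogenous decay: Y_obs = Y / (1 + k_d·θ_c) = 0.428 / (1 + 0.0957 × 18.2) = 0.428 / 2.742 = 0.1561 g VSS/g ultimate BOD.
ΔS = 2020 − 5.04 = 2015 mg/L, so the substrate removal rate is 800 × 2015/1000 = 1612 kg ultimate BOD/d.
Net sludge production P_X = 0.1561 × 1612 = 251.6 kg VSS/d.
Carbonaceous O₂ demand = substrate oxidised − cell-mass equivalent = 1612 − 1.42 × 251.6 = 1255 kg O₂/d.

R_O ≈ 1250 kg O₂/d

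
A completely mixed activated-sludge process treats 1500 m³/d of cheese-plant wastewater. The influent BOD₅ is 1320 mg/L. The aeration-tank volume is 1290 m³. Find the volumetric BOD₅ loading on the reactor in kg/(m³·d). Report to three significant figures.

Volumetric loading L_v = Q·S₀ / V = 1500 × 1320 g/m³ / 1290 m³ = 1535 g/(m³·d) = 1.535 kg BOD₅/(m³·d).

L_v ≈ 1.53 kg BOD₅/(m³·d)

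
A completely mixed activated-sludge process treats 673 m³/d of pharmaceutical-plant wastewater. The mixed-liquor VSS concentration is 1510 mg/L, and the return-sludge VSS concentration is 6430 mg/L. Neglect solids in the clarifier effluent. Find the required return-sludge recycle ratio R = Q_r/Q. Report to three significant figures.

R ≈ 0.307

Mass balance around the secondary clarifier (neglecting effluent solids): R = X / (X_r − X) = 1510 / (6430 − 1510) = 0.3069.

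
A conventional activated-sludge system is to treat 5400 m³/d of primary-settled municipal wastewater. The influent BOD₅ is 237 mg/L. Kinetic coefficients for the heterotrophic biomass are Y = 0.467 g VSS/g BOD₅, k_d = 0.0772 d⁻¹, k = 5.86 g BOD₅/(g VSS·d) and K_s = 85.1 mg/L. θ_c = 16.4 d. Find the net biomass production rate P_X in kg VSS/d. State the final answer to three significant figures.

For a completely mixed reactor with recycle the Lawrence–McCarty relation gives S = K_s·(1 + k_d·θ_c) / [θ_c·(Y·k − k_d) − 1] = 85.1 × (1 + 0.0772 × 16.4) / [16.4 × (0.467 × 5.86 − 0.0772) − 1] = 192.8 / 42.61 = 4.525 mg/L.
Y_obs = Y / (1 + k_d θ_c) = 0.467 / (1 + 0.0772 × 16.4) = 0.467 / 2.266 = 0.2061.
Q·(S₀ − S) = 5400 × (237 − 4.53) × 10⁻³ = 1255 kg/d removed.
Biomass produced: P_X = Y_obs·Q·ΔS = 0.2061 × 1255 ≈ 258.7 kg VSS/d.

P_X ≈ 259 kg VSS/d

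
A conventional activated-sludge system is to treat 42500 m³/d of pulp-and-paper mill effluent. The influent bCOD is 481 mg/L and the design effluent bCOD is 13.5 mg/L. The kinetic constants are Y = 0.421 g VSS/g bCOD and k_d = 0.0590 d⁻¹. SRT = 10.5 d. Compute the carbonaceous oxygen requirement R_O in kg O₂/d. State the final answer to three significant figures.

R_O ≈ 12500 kg O₂/d

Correct the yield for decay: Y_obs = Y/(1 + k_d θ_c) = 0.421 / (1 + 0.0590 × 10.5) = 0.421 / 1.619 = 0.2600.
ΔS = 481 − 13.5 = 467.5 mg/L, so the substrate removal rate is 42500 × 467.5/1000 = 19869 kg bCOD/d.
Biomass synthesised: P_X = Y_obs × 19869 = 5165 kg VSS/d.
R_O = Q·(S₀ − S) − 1.42·P_X = 19869 − 1.42 × 5165 = 12534 kg O₂/d.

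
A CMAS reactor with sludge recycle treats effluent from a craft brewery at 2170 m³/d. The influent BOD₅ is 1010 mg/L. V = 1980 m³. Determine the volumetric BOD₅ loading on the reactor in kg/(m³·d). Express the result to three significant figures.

Volumetric loading L_v = Q·S₀ / V = 2170 × 1010 g/m³ / 1980 m³ = 1107 g/(m³·d) = 1.107 kg BOD₅/(m³·d).

L_v ≈ 1.11 kg BOD₅/(m³·d)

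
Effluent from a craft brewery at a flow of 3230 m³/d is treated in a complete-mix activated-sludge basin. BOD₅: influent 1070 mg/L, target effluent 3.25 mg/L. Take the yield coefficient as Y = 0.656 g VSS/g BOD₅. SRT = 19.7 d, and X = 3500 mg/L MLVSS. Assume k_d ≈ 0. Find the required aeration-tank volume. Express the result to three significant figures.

V·X = Y·Q·ΔS·θ_c gives V = 0.656 × 3230 × (1070 − 3.25) × 19.7 / 3500 = 12722 m³.

V ≈ 12700 m³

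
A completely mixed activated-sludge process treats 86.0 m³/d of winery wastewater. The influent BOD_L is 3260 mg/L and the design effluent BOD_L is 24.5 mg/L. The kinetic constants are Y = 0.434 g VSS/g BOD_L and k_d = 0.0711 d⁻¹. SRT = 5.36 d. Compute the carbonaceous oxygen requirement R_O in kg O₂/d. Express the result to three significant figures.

R_O ≈ 154 kg O₂/d

Observed yield with endogenous decay: Y_obs = Y / (1 + k_d·θ_c) = 0.434 / (1 + 0.0711 × 5.36) = 0.434 / 1.381 = 0.3142 g VSS/g BOD_L.
Mass of BOD_L removed per day: Q(S₀ − S) = 86.0 × 3236 g/m³ = 278.3 kg/d.
P_X = Y_obs·Q·(S₀ − S) = 0.3142 × 278.3 = 87.44 kg VSS/d.
R_O = Q·ΔS − 1.42 P_X = 278.3 − 124.2 = 154.1 kg O₂/d.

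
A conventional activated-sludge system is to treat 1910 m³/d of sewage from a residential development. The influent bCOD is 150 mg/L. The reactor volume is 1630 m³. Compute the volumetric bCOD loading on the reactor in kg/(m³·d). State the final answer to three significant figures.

L_v ≈ 0.176 kg bCOD/(m³·d)

Applied bCOD load per unit volume = Q·S₀/V = (1910 × 150/1000)/1630 = 0.1758 kg bCOD·m⁻³·d⁻¹.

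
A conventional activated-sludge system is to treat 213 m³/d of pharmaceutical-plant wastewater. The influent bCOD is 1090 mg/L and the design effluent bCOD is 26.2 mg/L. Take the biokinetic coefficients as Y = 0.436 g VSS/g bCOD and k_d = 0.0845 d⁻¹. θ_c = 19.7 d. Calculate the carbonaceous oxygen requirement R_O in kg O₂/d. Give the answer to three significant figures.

R_O ≈ 174 kg O₂/d

The observed yield is Y_obs = Y/(1 + k_d·θ_c) = 0.436 / (1 + 0.0845 × 19.7) = 0.436 / 2.665 = 0.1636 g VSS per g bCOD removed.
Mass of bCOD removed per day: Q(S₀ − S) = 213 × 1064 g/m³ = 226.6 kg/d.
Net sludge production P_X = 0.1636 × 226.6 = 37.08 kg VSS/d.
R_O = Q·ΔS − 1.42 P_X = 226.6 − 52.65 = 173.9 kg O₂/d.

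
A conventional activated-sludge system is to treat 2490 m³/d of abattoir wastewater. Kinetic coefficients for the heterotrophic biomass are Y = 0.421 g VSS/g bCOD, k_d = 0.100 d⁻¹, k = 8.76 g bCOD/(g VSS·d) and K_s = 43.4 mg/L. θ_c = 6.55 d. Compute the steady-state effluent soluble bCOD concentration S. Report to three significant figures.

Effluent substrate depends only on kinetics and SRT: S = K_s(1 + k_d θ_c) / [θ_c(Yk − k_d) − 1] = 43.4 × (1 + 0.100 × 6.55) / [6.55 × (0.421 × 8.76 − 0.100) − 1] = 71.83 / 22.50 = 3.192 mg/L.

S ≈ 3.19 mg/L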